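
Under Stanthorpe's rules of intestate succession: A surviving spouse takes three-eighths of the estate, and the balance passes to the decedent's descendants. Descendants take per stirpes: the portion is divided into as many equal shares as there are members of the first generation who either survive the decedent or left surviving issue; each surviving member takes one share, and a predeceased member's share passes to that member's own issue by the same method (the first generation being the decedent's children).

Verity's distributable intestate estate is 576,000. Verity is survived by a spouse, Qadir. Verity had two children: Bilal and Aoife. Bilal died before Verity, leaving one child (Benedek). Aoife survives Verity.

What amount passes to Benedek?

Benedek receives 180,000.

Qadir takes three-eighths of 576,000 = 216,000. The remaining 360,000 passes to the descendants.
The descendants' portion (360,000) is divided into 2 shares of 180,000: Aoife takes 180,000; Bilal's 180,000 share passes to Bilal's issue.
Bilal's share (180,000) passes entirely to Benedek.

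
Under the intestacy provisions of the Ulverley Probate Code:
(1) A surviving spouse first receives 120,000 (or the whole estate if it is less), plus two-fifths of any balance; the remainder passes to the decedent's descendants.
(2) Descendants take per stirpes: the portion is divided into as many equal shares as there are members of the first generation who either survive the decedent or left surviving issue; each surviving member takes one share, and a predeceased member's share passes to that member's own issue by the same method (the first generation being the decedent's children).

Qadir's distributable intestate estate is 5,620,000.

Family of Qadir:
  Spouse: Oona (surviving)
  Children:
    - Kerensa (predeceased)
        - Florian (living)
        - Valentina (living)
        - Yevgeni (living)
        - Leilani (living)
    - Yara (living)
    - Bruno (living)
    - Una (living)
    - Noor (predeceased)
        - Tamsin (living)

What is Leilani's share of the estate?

Oona first takes 120,000, leaving a balance of 5,500,000. Oona then takes two-fifths of the balance (2,200,000), for a total of 2,320,000. The remaining 3,300,000 passes to the descendants.
The descendants' portion (3,300,000) is divided into 5 shares of 660,000: Yara, Bruno, and Una each take 660,000; Kerensa's 660,000 share passes to Kerensa's issue; Noor's 660,000 share passes to Noor's issue.
Kerensa's share (660,000) is divided into 4 shares of 165,000: Florian, Valentina, Yevgeni, and Leilani each take 165,000.
Noor's share (660,000) passes entirely to Tamsin.

Leilani receives 165,000.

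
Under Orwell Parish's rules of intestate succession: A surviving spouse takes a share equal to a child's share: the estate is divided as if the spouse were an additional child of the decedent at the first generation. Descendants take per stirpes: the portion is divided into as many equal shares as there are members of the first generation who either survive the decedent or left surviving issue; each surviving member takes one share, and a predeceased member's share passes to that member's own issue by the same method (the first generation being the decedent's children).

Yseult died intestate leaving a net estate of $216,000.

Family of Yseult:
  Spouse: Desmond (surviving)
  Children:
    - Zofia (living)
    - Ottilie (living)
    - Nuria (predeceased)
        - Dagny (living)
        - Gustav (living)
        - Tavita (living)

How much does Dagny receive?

Dagny receives $18,000.

The spouse counts as an additional share at the children's level, so there are 4 primary shares of $54,000. Desmond takes one such share ($54,000).
The children's combined portion ($162,000) is divided into 3 shares of $54,000: Zofia and Ottilie each take $54,000; Nuria's $54,000 share passes to Nuria's issue.
Nuria's share ($54,000) is divided into 3 shares of $18,000: Dagny, Gustav, and Tavita each take $18,000.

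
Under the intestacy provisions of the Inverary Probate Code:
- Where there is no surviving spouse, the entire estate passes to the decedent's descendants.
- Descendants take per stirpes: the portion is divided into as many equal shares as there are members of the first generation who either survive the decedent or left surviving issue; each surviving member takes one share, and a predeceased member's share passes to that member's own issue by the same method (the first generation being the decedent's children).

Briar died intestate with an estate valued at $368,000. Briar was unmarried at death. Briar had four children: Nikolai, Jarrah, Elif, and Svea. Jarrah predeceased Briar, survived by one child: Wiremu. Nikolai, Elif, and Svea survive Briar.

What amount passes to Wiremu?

The entire $368,000 passes to the descendants.
That amount ($368,000) is divided into 4 shares of $92,000: Nikolai, Elif, and Svea each take $92,000; Jarrah's $92,000 share passes to Jarrah's issue.
Jarrah's share ($92,000) passes entirely to Wiremu.

Wiremu receives $92,000.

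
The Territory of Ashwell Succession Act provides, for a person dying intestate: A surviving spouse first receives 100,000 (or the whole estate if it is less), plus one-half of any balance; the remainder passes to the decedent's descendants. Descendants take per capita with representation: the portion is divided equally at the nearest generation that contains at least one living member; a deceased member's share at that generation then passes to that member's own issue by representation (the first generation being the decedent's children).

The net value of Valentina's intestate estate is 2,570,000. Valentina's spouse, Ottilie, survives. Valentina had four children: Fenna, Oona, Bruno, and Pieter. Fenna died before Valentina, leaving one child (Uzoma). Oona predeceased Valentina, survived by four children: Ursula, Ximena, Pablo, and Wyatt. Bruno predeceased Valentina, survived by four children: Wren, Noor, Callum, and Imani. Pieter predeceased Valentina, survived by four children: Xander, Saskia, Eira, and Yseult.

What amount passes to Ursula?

Ottilie first takes 100,000, leaving a balance of 2,470,000. Ottilie then takes one-half of the balance (1,235,000), for a total of 1,335,000. The remaining 1,235,000 passes to the descendants.
No child survives, so the initial division is made at the grandchildren's generation.
The descendants' portion (1,235,000) is divided into 13 shares of 95,000: Uzoma, Ursula, Ximena, Pablo, Wyatt, Wren, Noor, Callum, Imani, Xander, Saskia, Eira, and Yseult each take 95,000.

Ursula receives 95,000.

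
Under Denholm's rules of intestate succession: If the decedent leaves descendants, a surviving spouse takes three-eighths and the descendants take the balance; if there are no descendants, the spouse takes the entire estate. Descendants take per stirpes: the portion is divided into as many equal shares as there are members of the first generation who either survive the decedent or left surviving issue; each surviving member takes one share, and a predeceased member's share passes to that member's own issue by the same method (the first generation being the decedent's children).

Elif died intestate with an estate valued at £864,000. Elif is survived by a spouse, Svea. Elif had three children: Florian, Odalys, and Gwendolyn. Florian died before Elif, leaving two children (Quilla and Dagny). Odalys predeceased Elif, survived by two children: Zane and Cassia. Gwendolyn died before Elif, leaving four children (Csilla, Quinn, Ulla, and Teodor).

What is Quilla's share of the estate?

Quilla receives £90,000.

Svea takes three-eighths of £864,000 = £324,000. The remaining £540,000 passes to the descendants.
The descendants' portion (£540,000) is divided into 3 shares of £180,000: Florian's £180,000 share passes to Florian's issue; Odalys's £180,000 share passes to Odalys's issue; Gwendolyn's £180,000 share passes to Gwendolyn's issue.
Florian's share (£180,000) is divided into 2 shares of £90,000: Quilla and Dagny each take £90,000.
Odalys's share (£180,000) is divided into 2 shares of £90,000: Zane and Cassia each take £90,000.
Gwendolyn's share (£180,000) is divided into 4 shares of £45,000: Csilla, Quinn, Ulla, and Teodor each take £45,000.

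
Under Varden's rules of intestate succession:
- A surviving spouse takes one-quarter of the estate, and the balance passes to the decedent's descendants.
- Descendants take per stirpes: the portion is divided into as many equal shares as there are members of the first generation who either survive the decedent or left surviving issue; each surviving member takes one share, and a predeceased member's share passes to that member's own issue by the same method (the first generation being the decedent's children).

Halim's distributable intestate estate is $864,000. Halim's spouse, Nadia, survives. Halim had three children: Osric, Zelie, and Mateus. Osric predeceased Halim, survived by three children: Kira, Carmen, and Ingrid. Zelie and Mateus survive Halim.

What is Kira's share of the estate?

Kira receives $72,000.

Nadia takes one-quarter of $864,000 = $216,000. The remaining $648,000 passes to the descendants.
The descendants' portion ($648,000) is divided into 3 shares of $216,000: Zelie and Mateus each take $216,000; Osric's $216,000 share passes to Osric's issue.
Osric's share ($216,000) is divided into 3 shares of $72,000: Kira, Carmen, and Ingrid each take $72,000.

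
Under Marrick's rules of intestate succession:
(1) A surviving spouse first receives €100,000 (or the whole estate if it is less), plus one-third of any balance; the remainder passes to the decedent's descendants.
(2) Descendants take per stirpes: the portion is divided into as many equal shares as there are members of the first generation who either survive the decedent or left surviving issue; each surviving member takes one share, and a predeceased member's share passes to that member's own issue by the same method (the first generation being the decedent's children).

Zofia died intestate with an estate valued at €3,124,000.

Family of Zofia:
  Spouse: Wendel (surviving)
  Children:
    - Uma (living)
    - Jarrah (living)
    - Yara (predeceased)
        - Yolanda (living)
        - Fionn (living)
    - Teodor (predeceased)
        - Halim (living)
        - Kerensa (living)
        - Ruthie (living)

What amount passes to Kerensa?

Kerensa receives €168,000.

Wendel first takes €100,000, leaving a balance of €3,024,000. Wendel then takes one-third of the balance (€1,008,000), for a total of €1,108,000. The remaining €2,016,000 passes to the descendants.
The descendants' portion (€2,016,000) is divided into 4 shares of €504,000: Uma and Jarrah each take €504,000; Yara's €504,000 share passes to Yara's issue; Teodor's €504,000 share passes to Teodor's issue.
Yara's share (€504,000) is divided into 2 shares of €252,000: Yolanda and Fionn each take €252,000.
Teodor's share (€504,000) is divided into 3 shares of €168,000: Halim, Kerensa, and Ruthie each take €168,000.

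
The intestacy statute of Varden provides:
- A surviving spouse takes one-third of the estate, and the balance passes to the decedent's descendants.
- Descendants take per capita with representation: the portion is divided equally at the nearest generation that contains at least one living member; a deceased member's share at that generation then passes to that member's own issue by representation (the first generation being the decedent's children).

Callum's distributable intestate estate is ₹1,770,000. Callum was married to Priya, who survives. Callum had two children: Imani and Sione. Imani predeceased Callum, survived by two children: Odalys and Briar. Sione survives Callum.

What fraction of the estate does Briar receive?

Priya takes one-third of ₹1,770,000 = ₹590,000. The remaining ₹1,180,000 passes to the descendants.
The descendants' portion (₹1,180,000) is divided into 2 shares of ₹590,000: Sione takes ₹590,000; Imani's ₹590,000 share passes to Imani's issue.
Imani's share (₹590,000) is divided into 2 shares of ₹295,000: Odalys and Briar each take ₹295,000.

Briar receives 1/6 of the estate.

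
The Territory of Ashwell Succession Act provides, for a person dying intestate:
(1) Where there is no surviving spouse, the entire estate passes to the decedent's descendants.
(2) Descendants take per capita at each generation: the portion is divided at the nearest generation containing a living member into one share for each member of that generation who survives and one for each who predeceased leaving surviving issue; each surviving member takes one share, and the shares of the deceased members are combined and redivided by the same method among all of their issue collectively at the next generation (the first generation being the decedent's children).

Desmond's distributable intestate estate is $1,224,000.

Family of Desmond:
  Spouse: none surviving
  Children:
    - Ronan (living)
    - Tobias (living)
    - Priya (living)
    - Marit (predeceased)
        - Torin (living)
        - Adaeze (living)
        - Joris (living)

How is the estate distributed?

The entire $1,224,000 passes to the descendants.
That amount ($1,224,000) is divided at the children's generation into 4 shares of $306,000. Ronan, Tobias, and Priya each take $306,000. The remaining share for the deceased Marit ($306,000) is carried to the next generation.
That pool ($306,000) is divided at the grandchildren's generation equally among Torin, Adaeze, and Joris: $102,000 each.

Ronan: $306,000; Tobias: $306,000; Priya: $306,000; Torin: $102,000; Adaeze: $102,000; Joris: $102,000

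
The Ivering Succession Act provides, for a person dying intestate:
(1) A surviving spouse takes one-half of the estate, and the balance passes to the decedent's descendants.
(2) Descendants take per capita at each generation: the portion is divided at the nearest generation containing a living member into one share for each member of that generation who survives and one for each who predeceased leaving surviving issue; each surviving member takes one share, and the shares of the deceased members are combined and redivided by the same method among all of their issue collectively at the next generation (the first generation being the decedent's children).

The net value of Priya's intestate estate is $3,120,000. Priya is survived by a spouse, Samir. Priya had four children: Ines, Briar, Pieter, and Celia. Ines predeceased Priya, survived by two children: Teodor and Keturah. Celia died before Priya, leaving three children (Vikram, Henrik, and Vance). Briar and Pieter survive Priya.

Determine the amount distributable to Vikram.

Samir takes one-half of $3,120,000 = $1,560,000. The remaining $1,560,000 passes to the descendants.
The descendants' portion ($1,560,000) is divided at the children's generation into 4 shares of $390,000. Briar and Pieter each take $390,000. The 2 shares of the deceased (Ines and Celia) are combined into a pool of $780,000.
That pool ($780,000) is divided at the grandchildren's generation equally among Teodor, Keturah, Vikram, Henrik, and Vance: $156,000 each.

Vikram receives $156,000.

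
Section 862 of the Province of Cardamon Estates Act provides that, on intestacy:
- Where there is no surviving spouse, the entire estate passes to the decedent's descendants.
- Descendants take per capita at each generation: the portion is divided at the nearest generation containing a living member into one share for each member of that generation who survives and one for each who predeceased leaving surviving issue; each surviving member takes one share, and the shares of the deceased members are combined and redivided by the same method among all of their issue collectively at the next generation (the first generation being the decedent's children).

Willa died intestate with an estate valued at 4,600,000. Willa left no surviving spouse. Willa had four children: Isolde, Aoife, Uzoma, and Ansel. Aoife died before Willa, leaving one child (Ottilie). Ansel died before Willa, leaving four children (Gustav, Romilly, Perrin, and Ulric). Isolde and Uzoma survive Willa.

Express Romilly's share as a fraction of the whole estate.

Romilly receives 1/10 of the estate.

The entire 4,600,000 passes to the descendants.
That amount (4,600,000) is divided at the children's generation into 4 shares of 1,150,000. Isolde and Uzoma each take 1,150,000. The 2 shares of the deceased (Aoife and Ansel) are combined into a pool of 2,300,000.
That pool (2,300,000) is divided at the grandchildren's generation equally among Ottilie, Gustav, Romilly, Perrin, and Ulric: 460,000 each.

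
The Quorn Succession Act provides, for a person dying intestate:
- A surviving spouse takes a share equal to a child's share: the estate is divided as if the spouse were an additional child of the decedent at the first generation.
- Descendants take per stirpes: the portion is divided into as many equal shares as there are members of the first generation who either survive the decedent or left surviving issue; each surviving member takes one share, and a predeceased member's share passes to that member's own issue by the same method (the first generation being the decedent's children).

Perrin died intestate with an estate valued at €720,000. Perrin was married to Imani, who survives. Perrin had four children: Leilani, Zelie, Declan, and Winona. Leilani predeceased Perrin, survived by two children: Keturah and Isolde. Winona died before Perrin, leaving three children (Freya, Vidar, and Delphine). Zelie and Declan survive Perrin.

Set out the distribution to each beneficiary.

Imani: €144,000; Keturah: €72,000; Isolde: €72,000; Zelie: €144,000; Declan: €144,000; Freya: €48,000; Vidar: €48,000; Delphine: €48,000

The spouse counts as an additional share at the children's level, so there are 5 primary shares of €144,000. Imani takes one such share (€144,000).
The children's combined portion (€576,000) is divided into 4 shares of €144,000: Zelie and Declan each take €144,000; Leilani's €144,000 share passes to Leilani's issue; Winona's €144,000 share passes to Winona's issue.
Leilani's share (€144,000) is divided into 2 shares of €72,000: Keturah and Isolde each take €72,000.
Winona's share (€144,000) is divided into 3 shares of €48,000: Freya, Vidar, and Delphine each take €48,000.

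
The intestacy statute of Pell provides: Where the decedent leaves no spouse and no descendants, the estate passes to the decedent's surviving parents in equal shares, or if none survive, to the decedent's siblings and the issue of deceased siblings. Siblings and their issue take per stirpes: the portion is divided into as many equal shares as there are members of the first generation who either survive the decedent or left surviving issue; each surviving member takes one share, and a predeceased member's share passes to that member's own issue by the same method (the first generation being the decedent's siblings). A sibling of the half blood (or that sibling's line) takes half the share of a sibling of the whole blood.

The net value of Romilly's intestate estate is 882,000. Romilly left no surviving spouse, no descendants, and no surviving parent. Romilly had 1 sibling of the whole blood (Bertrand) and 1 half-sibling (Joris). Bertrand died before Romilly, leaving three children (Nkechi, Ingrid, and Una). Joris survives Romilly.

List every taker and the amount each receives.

Joris: 294,000; Nkechi: 196,000; Ingrid: 196,000; Una: 196,000

The entire 882,000 passes to the siblings and their issue.
Counting each half-blood sibling's line as half a unit, there are 3/2 units in 882,000, so one unit is 588,000. Whole-blood lines (Bertrand) take 588,000 each; half-blood lines (Joris) take 294,000 each.
Bertrand's share (588,000) is divided into 3 shares of 196,000: Nkechi, Ingrid, and Una each take 196,000.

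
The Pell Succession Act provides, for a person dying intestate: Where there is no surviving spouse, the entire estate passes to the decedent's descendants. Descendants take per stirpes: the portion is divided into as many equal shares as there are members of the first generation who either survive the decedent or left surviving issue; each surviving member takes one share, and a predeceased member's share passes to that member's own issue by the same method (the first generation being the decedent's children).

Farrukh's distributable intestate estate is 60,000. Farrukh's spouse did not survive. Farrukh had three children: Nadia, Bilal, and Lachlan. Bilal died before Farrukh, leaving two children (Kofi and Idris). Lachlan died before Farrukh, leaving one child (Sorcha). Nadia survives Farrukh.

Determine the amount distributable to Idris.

Idris receives 10,000.

The entire 60,000 passes to the descendants.
That amount (60,000) is divided into 3 shares of 20,000: Nadia takes 20,000; Bilal's 20,000 share passes to Bilal's issue; Lachlan's 20,000 share passes to Lachlan's issue.
Bilal's share (20,000) is divided into 2 shares of 10,000: Kofi and Idris each take 10,000.
Lachlan's share (20,000) passes entirely to Sorcha.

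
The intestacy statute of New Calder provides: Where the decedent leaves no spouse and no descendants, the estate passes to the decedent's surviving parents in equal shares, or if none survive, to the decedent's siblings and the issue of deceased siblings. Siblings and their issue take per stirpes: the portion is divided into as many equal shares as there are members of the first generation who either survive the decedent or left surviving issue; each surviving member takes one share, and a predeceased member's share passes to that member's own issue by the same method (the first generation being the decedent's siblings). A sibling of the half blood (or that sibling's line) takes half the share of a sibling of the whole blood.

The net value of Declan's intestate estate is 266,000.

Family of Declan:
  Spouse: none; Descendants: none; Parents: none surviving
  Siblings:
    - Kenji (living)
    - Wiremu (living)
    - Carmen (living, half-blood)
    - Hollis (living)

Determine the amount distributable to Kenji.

Kenji receives 76,000.

The entire 266,000 passes to the siblings and their issue.
Counting each half-blood sibling's line as half a unit, there are 7/2 units in 266,000, so one unit is 76,000. Whole-blood lines (Kenji, Wiremu, and Hollis) take 76,000 each; half-blood lines (Carmen) take 38,000 each.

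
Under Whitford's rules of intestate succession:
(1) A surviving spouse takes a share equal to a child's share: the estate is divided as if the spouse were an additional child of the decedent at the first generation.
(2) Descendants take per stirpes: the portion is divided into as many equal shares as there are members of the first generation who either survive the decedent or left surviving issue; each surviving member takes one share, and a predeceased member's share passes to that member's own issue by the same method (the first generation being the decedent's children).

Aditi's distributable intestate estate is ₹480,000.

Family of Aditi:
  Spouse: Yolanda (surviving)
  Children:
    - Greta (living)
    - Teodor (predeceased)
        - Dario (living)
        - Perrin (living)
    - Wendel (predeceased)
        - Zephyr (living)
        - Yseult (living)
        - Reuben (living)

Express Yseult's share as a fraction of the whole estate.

The spouse counts as an additional share at the children's level, so there are 4 primary shares of ₹120,000. Yolanda takes one such share (₹120,000).
The children's combined portion (₹360,000) is divided into 3 shares of ₹120,000: Greta takes ₹120,000; Teodor's ₹120,000 share passes to Teodor's issue; Wendel's ₹120,000 share passes to Wendel's issue.
Teodor's share (₹120,000) is divided into 2 shares of ₹60,000: Dario and Perrin each take ₹60,000.
Wendel's share (₹120,000) is divided into 3 shares of ₹40,000: Zephyr, Yseult, and Reuben each take ₹40,000.

Yseult receives 1/12 of the estate.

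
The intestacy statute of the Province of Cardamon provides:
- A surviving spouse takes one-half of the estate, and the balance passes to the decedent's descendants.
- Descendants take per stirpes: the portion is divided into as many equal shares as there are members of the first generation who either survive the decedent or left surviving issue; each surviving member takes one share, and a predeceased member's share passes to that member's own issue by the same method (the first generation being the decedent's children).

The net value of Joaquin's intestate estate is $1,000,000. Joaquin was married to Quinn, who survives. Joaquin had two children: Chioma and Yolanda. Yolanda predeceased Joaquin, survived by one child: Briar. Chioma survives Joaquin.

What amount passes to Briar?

Quinn takes one-half of $1,000,000 = $500,000. The remaining $500,000 passes to the descendants.
The descendants' portion ($500,000) is divided into 2 shares of $250,000: Chioma takes $250,000; Yolanda's $250,000 share passes to Yolanda's issue.
Yolanda's share ($250,000) passes entirely to Briar.

Briar receives $250,000.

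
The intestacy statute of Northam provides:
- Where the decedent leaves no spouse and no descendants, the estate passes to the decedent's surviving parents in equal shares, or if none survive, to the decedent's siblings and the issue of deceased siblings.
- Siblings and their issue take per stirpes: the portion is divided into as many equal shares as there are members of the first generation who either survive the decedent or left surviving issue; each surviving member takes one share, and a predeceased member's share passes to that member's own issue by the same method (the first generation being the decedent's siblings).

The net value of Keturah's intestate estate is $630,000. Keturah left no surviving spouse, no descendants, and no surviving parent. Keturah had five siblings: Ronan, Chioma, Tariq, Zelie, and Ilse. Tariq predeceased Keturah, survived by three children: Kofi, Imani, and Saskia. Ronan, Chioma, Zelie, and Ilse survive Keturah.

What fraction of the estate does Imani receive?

The entire $630,000 passes to the siblings and their issue.
That amount ($630,000) is divided into 5 shares of $126,000: Ronan, Chioma, Zelie, and Ilse each take $126,000; Tariq's $126,000 share passes to Tariq's issue.
Tariq's share ($126,000) is divided into 3 shares of $42,000: Kofi, Imani, and Saskia each take $42,000.

Imani receives 1/15 of the estate.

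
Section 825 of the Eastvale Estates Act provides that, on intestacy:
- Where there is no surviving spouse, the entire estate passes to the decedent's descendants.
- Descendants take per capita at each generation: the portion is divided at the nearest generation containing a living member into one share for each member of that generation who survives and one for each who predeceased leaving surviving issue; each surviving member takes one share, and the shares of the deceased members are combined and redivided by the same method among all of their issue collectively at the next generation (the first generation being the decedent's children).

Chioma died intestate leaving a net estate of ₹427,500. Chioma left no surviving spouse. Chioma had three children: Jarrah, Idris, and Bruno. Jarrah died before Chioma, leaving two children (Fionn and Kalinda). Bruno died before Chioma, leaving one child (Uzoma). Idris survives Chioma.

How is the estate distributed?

The entire ₹427,500 passes to the descendants.
That amount (₹427,500) is divided at the children's generation into 3 shares of ₹142,500. Idris takes ₹142,500. The 2 shares of the deceased (Jarrah and Bruno) are combined into a pool of ₹285,000.
That pool (₹285,000) is divided at the grandchildren's generation equally among Fionn, Kalinda, and Uzoma: ₹95,000 each.

Fionn: ₹95,000; Kalinda: ₹95,000; Idris: ₹142,500; Uzoma: ₹95,000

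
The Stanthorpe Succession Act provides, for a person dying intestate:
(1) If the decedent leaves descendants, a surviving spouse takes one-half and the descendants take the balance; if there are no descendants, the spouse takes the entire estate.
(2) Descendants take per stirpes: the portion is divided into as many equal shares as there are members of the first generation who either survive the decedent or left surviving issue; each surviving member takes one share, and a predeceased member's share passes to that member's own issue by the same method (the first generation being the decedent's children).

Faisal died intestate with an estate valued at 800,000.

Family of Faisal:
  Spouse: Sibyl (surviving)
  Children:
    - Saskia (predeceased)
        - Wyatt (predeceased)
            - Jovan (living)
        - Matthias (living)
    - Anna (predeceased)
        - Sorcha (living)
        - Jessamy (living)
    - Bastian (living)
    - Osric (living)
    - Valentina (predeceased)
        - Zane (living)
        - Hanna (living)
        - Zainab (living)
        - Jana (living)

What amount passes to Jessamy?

Jessamy receives 40,000.

Sibyl takes one-half of 800,000 = 400,000. The remaining 400,000 passes to the descendants.
The descendants' portion (400,000) is divided into 5 shares of 80,000: Bastian and Osric each take 80,000; Saskia's 80,000 share passes to Saskia's issue; Anna's 80,000 share passes to Anna's issue; Valentina's 80,000 share passes to Valentina's issue.
Saskia's share (80,000) is divided into 2 shares of 40,000: Matthias takes 40,000; Wyatt's 40,000 share passes to Wyatt's issue.
Wyatt's share (40,000) passes entirely to Jovan.
Anna's share (80,000) is divided into 2 shares of 40,000: Sorcha and Jessamy each take 40,000.
Valentina's share (80,000) is divided into 4 shares of 20,000: Zane, Hanna, Zainab, and Jana each take 20,000.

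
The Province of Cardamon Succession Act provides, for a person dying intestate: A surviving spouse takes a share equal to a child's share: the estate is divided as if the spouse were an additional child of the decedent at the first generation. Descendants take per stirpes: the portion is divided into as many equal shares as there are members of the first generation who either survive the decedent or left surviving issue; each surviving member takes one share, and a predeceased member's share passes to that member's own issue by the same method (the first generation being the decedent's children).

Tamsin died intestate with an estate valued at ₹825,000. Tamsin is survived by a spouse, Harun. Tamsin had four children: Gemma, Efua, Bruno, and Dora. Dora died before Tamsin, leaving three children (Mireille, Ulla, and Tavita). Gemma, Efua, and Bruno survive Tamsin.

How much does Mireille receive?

The spouse counts as an additional share at the children's level, so there are 5 primary shares of ₹165,000. Harun takes one such share (₹165,000).
The children's combined portion (₹660,000) is divided into 4 shares of ₹165,000: Gemma, Efua, and Bruno each take ₹165,000; Dora's ₹165,000 share passes to Dora's issue.
Dora's share (₹165,000) is divided into 3 shares of ₹55,000: Mireille, Ulla, and Tavita each take ₹55,000.

Mireille receives ₹55,000.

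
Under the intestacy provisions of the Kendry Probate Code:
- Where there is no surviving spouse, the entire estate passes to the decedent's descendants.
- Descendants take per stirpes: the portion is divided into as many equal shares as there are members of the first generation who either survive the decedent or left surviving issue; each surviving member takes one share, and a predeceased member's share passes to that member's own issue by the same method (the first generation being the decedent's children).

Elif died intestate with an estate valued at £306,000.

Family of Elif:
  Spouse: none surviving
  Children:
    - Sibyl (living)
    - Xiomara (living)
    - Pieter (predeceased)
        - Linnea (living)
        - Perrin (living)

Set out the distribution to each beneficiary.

Sibyl: £102,000; Xiomara: £102,000; Linnea: £51,000; Perrin: £51,000

The entire £306,000 passes to the descendants.
That amount (£306,000) is divided into 3 shares of £102,000: Sibyl and Xiomara each take £102,000; Pieter's £102,000 share passes to Pieter's issue.
Pieter's share (£102,000) is divided into 2 shares of £51,000: Linnea and Perrin each take £51,000.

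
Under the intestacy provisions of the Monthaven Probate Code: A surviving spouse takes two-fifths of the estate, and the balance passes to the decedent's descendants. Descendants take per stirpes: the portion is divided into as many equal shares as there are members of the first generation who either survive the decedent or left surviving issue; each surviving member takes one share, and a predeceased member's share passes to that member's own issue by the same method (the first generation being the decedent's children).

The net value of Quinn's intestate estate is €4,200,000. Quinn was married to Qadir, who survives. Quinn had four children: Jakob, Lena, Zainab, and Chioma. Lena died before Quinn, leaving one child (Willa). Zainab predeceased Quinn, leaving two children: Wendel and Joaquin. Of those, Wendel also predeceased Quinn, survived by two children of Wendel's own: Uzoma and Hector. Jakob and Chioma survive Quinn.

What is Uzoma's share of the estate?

Qadir takes two-fifths of €4,200,000 = €1,680,000. The remaining €2,520,000 passes to the descendants.
The descendants' portion (€2,520,000) is divided into 4 shares of €630,000: Jakob and Chioma each take €630,000; Lena's €630,000 share passes to Lena's issue; Zainab's €630,000 share passes to Zainab's issue.
Lena's share (€630,000) passes entirely to Willa.
Zainab's share (€630,000) is divided into 2 shares of €315,000: Joaquin takes €315,000; Wendel's €315,000 share passes to Wendel's issue.
Wendel's share (€315,000) is divided into 2 shares of €157,500: Uzoma and Hector each take €157,500.

Uzoma receives €157,500.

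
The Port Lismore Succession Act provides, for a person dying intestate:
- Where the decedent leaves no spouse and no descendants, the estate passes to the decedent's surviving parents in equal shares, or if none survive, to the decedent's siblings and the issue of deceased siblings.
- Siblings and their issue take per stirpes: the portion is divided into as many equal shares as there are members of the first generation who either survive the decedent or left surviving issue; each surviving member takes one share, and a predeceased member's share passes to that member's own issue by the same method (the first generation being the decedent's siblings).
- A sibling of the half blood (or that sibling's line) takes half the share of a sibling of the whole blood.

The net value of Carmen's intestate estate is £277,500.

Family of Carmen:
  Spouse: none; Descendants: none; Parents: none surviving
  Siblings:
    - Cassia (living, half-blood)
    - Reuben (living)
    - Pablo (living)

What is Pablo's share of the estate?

The entire £277,500 passes to the siblings and their issue.
Counting each half-blood sibling's line as half a unit, there are 5/2 units in £277,500, so one unit is £111,000. Whole-blood lines (Reuben and Pablo) take £111,000 each; half-blood lines (Cassia) take £55,500 each.

Pablo receives £111,000.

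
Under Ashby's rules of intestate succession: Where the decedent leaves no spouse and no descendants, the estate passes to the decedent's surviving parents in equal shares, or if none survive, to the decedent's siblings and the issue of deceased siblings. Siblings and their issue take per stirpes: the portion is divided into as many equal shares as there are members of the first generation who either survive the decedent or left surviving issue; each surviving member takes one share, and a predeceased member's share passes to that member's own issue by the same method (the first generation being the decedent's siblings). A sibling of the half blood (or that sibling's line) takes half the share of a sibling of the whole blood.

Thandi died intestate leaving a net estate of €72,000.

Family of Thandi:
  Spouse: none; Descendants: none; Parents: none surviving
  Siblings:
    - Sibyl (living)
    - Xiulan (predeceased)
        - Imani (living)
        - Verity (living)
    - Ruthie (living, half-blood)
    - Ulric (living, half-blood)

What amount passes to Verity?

Verity receives €12,000.

The entire €72,000 passes to the siblings and their issue.
Counting each half-blood sibling's line as half a unit, there are 3 units in €72,000, so one unit is €24,000. Whole-blood lines (Sibyl and Xiulan) take €24,000 each; half-blood lines (Ruthie and Ulric) take €12,000 each.
Xiulan's share (€24,000) is divided into 2 shares of €12,000: Imani and Verity each take €12,000.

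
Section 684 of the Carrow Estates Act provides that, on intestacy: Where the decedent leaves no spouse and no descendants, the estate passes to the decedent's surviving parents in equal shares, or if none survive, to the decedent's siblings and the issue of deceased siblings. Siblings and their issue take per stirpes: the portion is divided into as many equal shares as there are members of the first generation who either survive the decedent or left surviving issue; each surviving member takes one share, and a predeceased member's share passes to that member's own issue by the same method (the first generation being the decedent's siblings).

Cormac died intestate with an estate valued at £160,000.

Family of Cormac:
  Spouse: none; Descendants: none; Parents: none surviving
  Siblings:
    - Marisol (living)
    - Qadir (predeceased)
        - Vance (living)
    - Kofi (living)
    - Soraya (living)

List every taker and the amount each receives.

Marisol: £40,000; Vance: £40,000; Kofi: £40,000; Soraya: £40,000

The entire £160,000 passes to the siblings and their issue.
That amount (£160,000) is divided into 4 shares of £40,000: Marisol, Kofi, and Soraya each take £40,000; Qadir's £40,000 share passes to Qadir's issue.
Qadir's share (£40,000) passes entirely to Vance.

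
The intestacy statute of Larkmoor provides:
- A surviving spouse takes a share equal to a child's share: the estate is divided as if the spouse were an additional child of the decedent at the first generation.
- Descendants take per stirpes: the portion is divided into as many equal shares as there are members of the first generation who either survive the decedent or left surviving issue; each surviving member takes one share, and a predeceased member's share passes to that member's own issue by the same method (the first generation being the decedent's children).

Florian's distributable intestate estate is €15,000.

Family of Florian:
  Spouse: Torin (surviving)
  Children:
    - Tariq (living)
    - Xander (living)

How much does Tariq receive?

The spouse counts as an additional share at the children's level, so there are 3 primary shares of €5,000. Torin takes one such share (€5,000).
The children's combined portion (€10,000) is divided into 2 shares of €5,000: Tariq and Xander each take €5,000.

Tariq receives €5,000.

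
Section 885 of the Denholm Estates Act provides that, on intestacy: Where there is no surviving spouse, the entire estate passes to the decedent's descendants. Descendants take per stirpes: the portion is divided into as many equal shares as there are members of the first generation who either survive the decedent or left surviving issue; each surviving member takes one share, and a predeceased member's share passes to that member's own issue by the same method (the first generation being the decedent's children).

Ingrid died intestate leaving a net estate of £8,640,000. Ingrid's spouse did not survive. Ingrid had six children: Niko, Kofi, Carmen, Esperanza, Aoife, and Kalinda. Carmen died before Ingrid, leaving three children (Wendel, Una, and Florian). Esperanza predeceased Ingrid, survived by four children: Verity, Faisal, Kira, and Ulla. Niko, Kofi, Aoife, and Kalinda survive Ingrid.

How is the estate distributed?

Niko: £1,440,000; Kofi: £1,440,000; Wendel: £480,000; Una: £480,000; Florian: £480,000; Verity: £360,000; Faisal: £360,000; Kira: £360,000; Ulla: £360,000; Aoife: £1,440,000; Kalinda: £1,440,000

The entire £8,640,000 passes to the descendants.
That amount (£8,640,000) is divided into 6 shares of £1,440,000: Niko, Kofi, Aoife, and Kalinda each take £1,440,000; Carmen's £1,440,000 share passes to Carmen's issue; Esperanza's £1,440,000 share passes to Esperanza's issue.
Carmen's share (£1,440,000) is divided into 3 shares of £480,000: Wendel, Una, and Florian each take £480,000.
Esperanza's share (£1,440,000) is divided into 4 shares of £360,000: Verity, Faisal, Kira, and Ulla each take £360,000.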